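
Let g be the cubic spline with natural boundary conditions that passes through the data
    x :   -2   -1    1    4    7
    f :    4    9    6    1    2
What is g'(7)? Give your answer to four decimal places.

0.7023

Write σ_i for g''(x_i). With h_i = 1, 2, 3, 3 and divided differences Δ_i = 5, -3/2, -5/3, 1/3, the continuity of g' gives the tridiagonal system
  1·σ_0 + 6·σ_1 + 2·σ_2 = 6(Δ_1 - Δ_0) = -39
  2·σ_1 + 10·σ_2 + 3·σ_3 = 6(Δ_2 - Δ_1) = -1
  3·σ_2 + 12·σ_3 + 3·σ_4 = 6(Δ_3 - Δ_2) = 12
Natural end conditions: σ_0 = σ_4 = 0.
Solving the tridiagonal system: σ_0 = 0, σ_1 = -1411/206, σ_2 = 108/103, σ_3 = 76/103, σ_4 = 0.
On [4, 7], g'(x) = b_3 + 2c_3·(x - 4) + 3d_3·(x - 4)² with b_3 = Δ_3 - h_3(2σ_3 + σ_4)/6 = -125/309, c_3 = σ_3/2 = 38/103, d_3 = (σ_4 - σ_3)/(6h_3) = -38/927. So g'(7) = 217/309.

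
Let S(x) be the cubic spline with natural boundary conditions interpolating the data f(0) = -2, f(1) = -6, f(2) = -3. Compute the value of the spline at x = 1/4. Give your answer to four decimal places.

-3.4102

Put M_i = S'' at the i-th knot. Here h = (1, 1) and Δ = (-4, 3), so the interior equations h_(i-1)·M_(i-1) + 2(h_(i-1)+h_i)·M_i + h_i·M_(i+1) = 6(Δ_i − Δ_(i-1)) read
  1·M_0 + 4·M_1 + 1·M_2 = 6(Δ_1 - Δ_0) = 42
Natural end conditions: M_0 = M_2 = 0.
Hence M_0 = 0, M_1 = 21/2, M_2 = 0.
On [0, 1], S(x) = -2 - 23/4·x + 0·x² + 7/4·x³.
With x = 1/4: S(1/4) = -873/256.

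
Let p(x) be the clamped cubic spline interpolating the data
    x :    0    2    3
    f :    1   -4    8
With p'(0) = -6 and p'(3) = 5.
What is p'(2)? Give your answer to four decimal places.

Put m_i = p'' at the i-th knot. Here h = (2, 1) and Δ = (-5/2, 12), so the interior equations h_(i-1)·m_(i-1) + 2(h_(i-1)+h_i)·m_i + h_i·m_(i+1) = 6(Δ_i − Δ_(i-1)) read
  2·m_0 + 6·m_1 + 1·m_2 = 6(Δ_1 - Δ_0) = 87
Clamped end conditions give two more equations: 2h_0·m_0 + h_0·m_1 = 6(Δ_0 - p'(0)) = 21 and h_1·m_1 + 2h_1·m_2 = 6(p'(3) - Δ_1) = -42.
Forward elimination and back-substitution give m_0 = -67/12, m_1 = 65/3, m_2 = -191/6.
On [2, 3], p'(x) = b_1 + 2c_1·(x - 2) + 3d_1·(x - 2)² with b_1 = Δ_1 - h_1(2m_1 + m_2)/6 = 121/12, c_1 = m_1/2 = 65/6, d_1 = (m_2 - m_1)/(6h_1) = -107/12. So p'(2) = 121/12.

10.0833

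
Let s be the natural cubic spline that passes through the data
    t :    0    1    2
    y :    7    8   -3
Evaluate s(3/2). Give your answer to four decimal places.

3.6250

Let m_i = s''(x_i). Step sizes h_i = 1, 1; slopes of the chords Δ_i = (y_(i+1) - y_i)/h_i = 1, -11.
  1·m_0 + 4·m_1 + 1·m_2 = 6(Δ_1 - Δ_0) = -72
Natural end conditions: m_0 = m_2 = 0.
Hence m_0 = 0, m_1 = -18, m_2 = 0.
On [1, 2], s(t) = 8 - 5·(t - 1) - 9·(t - 1)² + 3·(t - 1)³.
With (t - 1) = 1/2: s(3/2) = 29/8.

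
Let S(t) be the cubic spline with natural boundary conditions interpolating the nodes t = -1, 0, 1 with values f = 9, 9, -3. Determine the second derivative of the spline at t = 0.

-18

With M_i denoting the second derivative at x_i, h_i = 1, 1, and Δ_i = (y_(i+1) − y_i)/h_i = 0, -12:
  1·M_0 + 4·M_1 + 1·M_2 = 6(Δ_1 - Δ_0) = -72
Natural end conditions: M_0 = M_2 = 0.
Forward elimination and back-substitution give M_0 = 0, M_1 = -18, M_2 = 0.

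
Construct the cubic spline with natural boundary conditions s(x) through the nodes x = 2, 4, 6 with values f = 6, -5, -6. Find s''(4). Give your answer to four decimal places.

Let M_i = s''(x_i). Step sizes h_i = 2, 2; slopes of the chords Δ_i = (y_(i+1) - y_i)/h_i = -11/2, -1/2.
  2·M_0 + 8·M_1 + 2·M_2 = 6(Δ_1 - Δ_0) = 30
Natural end conditions: M_0 = M_2 = 0.
Hence M_0 = 0, M_1 = 15/4, M_2 = 0.

3.7500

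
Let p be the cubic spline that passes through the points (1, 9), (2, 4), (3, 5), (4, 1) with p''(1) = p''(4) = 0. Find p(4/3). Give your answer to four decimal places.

With M_i denoting the second derivative at x_i, h_i = 1, 1, 1, and Δ_i = (y_(i+1) − y_i)/h_i = -5, 1, -4:
  1·M_0 + 4·M_1 + 1·M_2 = 6(Δ_1 - Δ_0) = 36
  1·M_1 + 4·M_2 + 1·M_3 = 6(Δ_2 - Δ_1) = -30
Natural end conditions: M_0 = M_3 = 0.
Solving the tridiagonal system: M_0 = 0, M_1 = 58/5, M_2 = -52/5, M_3 = 0.
On [1, 2], p(x) = 9 - 104/15·(x - 1) + 0·(x - 1)² + 29/15·(x - 1)³.
With (x - 1) = 1/3: p(4/3) = 2738/405.

6.7605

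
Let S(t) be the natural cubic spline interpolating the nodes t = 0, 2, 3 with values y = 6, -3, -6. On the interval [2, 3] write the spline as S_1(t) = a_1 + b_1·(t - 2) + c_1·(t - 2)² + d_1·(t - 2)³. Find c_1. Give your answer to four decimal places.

0.7500

Put M_i = S'' at the i-th knot. Here h = (2, 1) and Δ = (-9/2, -3), so the interior equations h_(i-1)·M_(i-1) + 2(h_(i-1)+h_i)·M_i + h_i·M_(i+1) = 6(Δ_i − Δ_(i-1)) read
  2·M_0 + 6·M_1 + 1·M_2 = 6(Δ_1 - Δ_0) = 9
Natural end conditions: M_0 = M_2 = 0.
Solving the tridiagonal system: M_0 = 0, M_1 = 3/2, M_2 = 0.
On [2, 3], with S_1(t) = a_1 + b_1·(t - 2) + c_1·(t - 2)² + d_1·(t - 2)³: c_1 = M_1/2 = 3/4, d_1 = (M_2 - M_1)/(6h_1) = -1/4, b_1 = Δ_1 - h_1(2M_1 + M_2)/6 = -7/2.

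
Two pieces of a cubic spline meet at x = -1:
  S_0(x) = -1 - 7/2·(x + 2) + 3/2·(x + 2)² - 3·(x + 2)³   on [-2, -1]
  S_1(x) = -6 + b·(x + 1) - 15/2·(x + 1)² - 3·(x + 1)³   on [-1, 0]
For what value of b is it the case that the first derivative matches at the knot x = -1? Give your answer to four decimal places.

S_0'(x) = -7/2 + 3·(x + 2) - 9·(x + 2)², so S_0'(-1) = -19/2. On the right, S_1'(-1) = b, so b = -19/2.

-9.5000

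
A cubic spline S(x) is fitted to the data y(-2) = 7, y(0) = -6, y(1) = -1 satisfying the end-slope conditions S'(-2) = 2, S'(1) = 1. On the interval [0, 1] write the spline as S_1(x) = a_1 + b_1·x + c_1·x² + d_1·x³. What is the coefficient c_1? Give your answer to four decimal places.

Put σ_i = S'' at the i-th knot. Here h = (2, 1) and Δ = (-13/2, 5), so the interior equations h_(i-1)·σ_(i-1) + 2(h_(i-1)+h_i)·σ_i + h_i·σ_(i+1) = 6(Δ_i − Δ_(i-1)) read
  2·σ_0 + 6·σ_1 + 1·σ_2 = 6(Δ_1 - Δ_0) = 69
Clamped end conditions give two more equations: 2h_0·σ_0 + h_0·σ_1 = 6(Δ_0 - S'(-2)) = -51 and h_1·σ_1 + 2h_1·σ_2 = 6(S'(1) - Δ_1) = -24.
Solving the tridiagonal system: σ_0 = -295/12, σ_1 = 71/3, σ_2 = -143/6.
On [0, 1], with S_1(x) = a_1 + b_1·x + c_1·x² + d_1·x³: c_1 = σ_1/2 = 71/6, d_1 = (σ_2 - σ_1)/(6h_1) = -95/12, b_1 = Δ_1 - h_1(2σ_1 + σ_2)/6 = 13/12.

11.8333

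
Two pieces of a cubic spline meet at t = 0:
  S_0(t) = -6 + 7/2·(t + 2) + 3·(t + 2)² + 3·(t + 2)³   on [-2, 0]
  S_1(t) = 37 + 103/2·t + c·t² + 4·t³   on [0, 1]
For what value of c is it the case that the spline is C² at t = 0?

S_0''(t) = 6 + 18·(t + 2), so S_0''(0) = 42. On the right, S_1''(0) = 2c, so c = 21.

21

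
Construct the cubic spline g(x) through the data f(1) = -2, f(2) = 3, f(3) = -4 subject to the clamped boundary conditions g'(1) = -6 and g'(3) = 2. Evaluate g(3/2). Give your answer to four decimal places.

-0.1875

With σ_i denoting the second derivative at x_i, h_i = 1, 1, and Δ_i = (y_(i+1) − y_i)/h_i = 5, -7:
  1·σ_0 + 4·σ_1 + 1·σ_2 = 6(Δ_1 - Δ_0) = -72
Clamped end conditions give two more equations: 2h_0·σ_0 + h_0·σ_1 = 6(Δ_0 - g'(1)) = 66 and h_1·σ_1 + 2h_1·σ_2 = 6(g'(3) - Δ_1) = 54.
Solving: σ_0 = 55, σ_1 = -44, σ_2 = 49.
On [1, 2], g(x) = -2 - 6·(x - 1) + 55/2·(x - 1)² - 33/2·(x - 1)³.
With (x - 1) = 1/2: g(3/2) = -3/16.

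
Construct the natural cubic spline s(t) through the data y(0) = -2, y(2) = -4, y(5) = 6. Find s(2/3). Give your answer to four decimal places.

Let M_i = s''(x_i). Step sizes h_i = 2, 3; slopes of the chords Δ_i = (y_(i+1) - y_i)/h_i = -1, 10/3.
  2·M_0 + 10·M_1 + 3·M_2 = 6(Δ_1 - Δ_0) = 26
Natural end conditions: M_0 = M_2 = 0.
Solving: M_0 = 0, M_1 = 13/5, M_2 = 0.
On [0, 2], s(t) = -2 - 28/15·t + 0·t² + 13/60·t³.
With t = 2/3: s(2/3) = -1288/405.

-3.1802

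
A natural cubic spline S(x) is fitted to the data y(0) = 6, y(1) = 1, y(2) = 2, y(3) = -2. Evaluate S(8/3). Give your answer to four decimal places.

Write M_i for S''(x_i). With h_i = 1, 1, 1 and divided differences Δ_i = -5, 1, -4, the continuity of S' gives the tridiagonal system
  1·M_0 + 4·M_1 + 1·M_2 = 6(Δ_1 - Δ_0) = 36
  1·M_1 + 4·M_2 + 1·M_3 = 6(Δ_2 - Δ_1) = -30
Natural end conditions: M_0 = M_3 = 0.
Forward elimination and back-substitution give M_0 = 0, M_1 = 58/5, M_2 = -52/5, M_3 = 0.
On [2, 3], S(x) = 2 - 8/15·(x - 2) - 26/5·(x - 2)² + 26/15·(x - 2)³.
With (x - 2) = 2/3: S(8/3) = -62/405.

-0.1531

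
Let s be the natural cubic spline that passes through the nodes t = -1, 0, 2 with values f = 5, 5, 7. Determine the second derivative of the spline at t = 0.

1

Write m_i for s''(x_i). With h_i = 1, 2 and divided differences Δ_i = 0, 1, the continuity of s' gives the tridiagonal system
  1·m_0 + 6·m_1 + 2·m_2 = 6(Δ_1 - Δ_0) = 6
Natural end conditions: m_0 = m_2 = 0.
Forward elimination and back-substitution give m_0 = 0, m_1 = 1, m_2 = 0.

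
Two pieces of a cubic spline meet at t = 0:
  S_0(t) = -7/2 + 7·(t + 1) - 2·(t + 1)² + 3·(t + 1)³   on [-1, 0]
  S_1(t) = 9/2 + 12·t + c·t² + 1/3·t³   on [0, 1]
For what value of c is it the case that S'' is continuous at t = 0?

7

S_0''(t) = -4 + 18·(t + 1), so S_0''(0) = 14. On the right, S_1''(0) = 2c, so c = 7.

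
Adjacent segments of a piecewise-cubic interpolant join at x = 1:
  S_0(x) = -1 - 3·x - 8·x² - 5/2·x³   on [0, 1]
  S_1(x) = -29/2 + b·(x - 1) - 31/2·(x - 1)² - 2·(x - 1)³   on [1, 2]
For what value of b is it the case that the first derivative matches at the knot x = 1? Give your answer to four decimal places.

S_0'(x) = -3 - 16·x - 15/2·x², so S_0'(1) = -53/2. On the right, S_1'(1) = b, so b = -53/2.

-26.5000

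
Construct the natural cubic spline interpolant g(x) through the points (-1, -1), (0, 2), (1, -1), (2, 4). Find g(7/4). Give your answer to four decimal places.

2.1563

With M_i denoting the second derivative at x_i, h_i = 1, 1, 1, and Δ_i = (y_(i+1) − y_i)/h_i = 3, -3, 5:
  1·M_0 + 4·M_1 + 1·M_2 = 6(Δ_1 - Δ_0) = -36
  1·M_1 + 4·M_2 + 1·M_3 = 6(Δ_2 - Δ_1) = 48
Natural end conditions: M_0 = M_3 = 0.
Hence M_0 = 0, M_1 = -64/5, M_2 = 76/5, M_3 = 0.
On [1, 2], g(x) = -1 - 1/15·(x - 1) + 38/5·(x - 1)² - 38/15·(x - 1)³.
With (x - 1) = 3/4: g(7/4) = 69/32.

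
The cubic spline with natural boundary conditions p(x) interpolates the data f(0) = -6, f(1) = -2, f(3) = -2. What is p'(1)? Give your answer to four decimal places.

Let M_i = p''(x_i). Step sizes h_i = 1, 2; slopes of the chords Δ_i = (y_(i+1) - y_i)/h_i = 4, 0.
  1·M_0 + 6·M_1 + 2·M_2 = 6(Δ_1 - Δ_0) = -24
Natural end conditions: M_0 = M_2 = 0.
Hence M_0 = 0, M_1 = -4, M_2 = 0.
On [1, 3], p'(x) = b_1 + 2c_1·(x - 1) + 3d_1·(x - 1)² with b_1 = Δ_1 - h_1(2M_1 + M_2)/6 = 8/3, c_1 = M_1/2 = -2, d_1 = (M_2 - M_1)/(6h_1) = 1/3. So p'(1) = 8/3.

2.6667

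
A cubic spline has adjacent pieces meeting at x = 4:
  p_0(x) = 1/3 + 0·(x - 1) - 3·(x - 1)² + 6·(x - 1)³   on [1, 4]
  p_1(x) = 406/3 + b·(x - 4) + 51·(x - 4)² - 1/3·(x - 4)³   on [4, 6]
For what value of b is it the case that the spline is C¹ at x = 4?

p_0'(x) = 0 - 6·(x - 1) + 18·(x - 1)², so p_0'(4) = 144. On the right, p_1'(4) = b, so b = 144.

144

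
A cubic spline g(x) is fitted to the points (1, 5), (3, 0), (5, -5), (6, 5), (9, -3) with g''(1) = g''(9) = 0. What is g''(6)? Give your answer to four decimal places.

-11.4651

Write m_i for g''(x_i). With h_i = 2, 2, 1, 3 and divided differences Δ_i = -5/2, -5/2, 10, -8/3, the continuity of g' gives the tridiagonal system
  2·m_0 + 8·m_1 + 2·m_2 = 6(Δ_1 - Δ_0) = 0
  2·m_1 + 6·m_2 + 1·m_3 = 6(Δ_2 - Δ_1) = 75
  1·m_2 + 8·m_3 + 3·m_4 = 6(Δ_3 - Δ_2) = -76
Natural end conditions: m_0 = m_4 = 0.
Forward elimination and back-substitution give m_0 = 0, m_1 = -169/43, m_2 = 676/43, m_3 = -493/43, m_4 = 0.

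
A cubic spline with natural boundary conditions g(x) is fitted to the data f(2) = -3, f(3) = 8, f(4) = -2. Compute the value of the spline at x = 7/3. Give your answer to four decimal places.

2.2222

Put σ_i = g'' at the i-th knot. Here h = (1, 1) and Δ = (11, -10), so the interior equations h_(i-1)·σ_(i-1) + 2(h_(i-1)+h_i)·σ_i + h_i·σ_(i+1) = 6(Δ_i − Δ_(i-1)) read
  1·σ_0 + 4·σ_1 + 1·σ_2 = 6(Δ_1 - Δ_0) = -126
Natural end conditions: σ_0 = σ_2 = 0.
Solving the tridiagonal system: σ_0 = 0, σ_1 = -63/2, σ_2 = 0.
On [2, 3], g(x) = -3 + 65/4·(x - 2) + 0·(x - 2)² - 21/4·(x - 2)³.
With (x - 2) = 1/3: g(7/3) = 20/9.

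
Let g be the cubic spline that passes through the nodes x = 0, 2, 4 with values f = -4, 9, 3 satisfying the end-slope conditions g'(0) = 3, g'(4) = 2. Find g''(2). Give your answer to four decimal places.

-13.7500

Let M_i = g''(x_i). Step sizes h_i = 2, 2; slopes of the chords Δ_i = (y_(i+1) - y_i)/h_i = 13/2, -3.
  2·M_0 + 8·M_1 + 2·M_2 = 6(Δ_1 - Δ_0) = -57
Clamped end conditions give two more equations: 2h_0·M_0 + h_0·M_1 = 6(Δ_0 - g'(0)) = 21 and h_1·M_1 + 2h_1·M_2 = 6(g'(4) - Δ_1) = 30.
Hence M_0 = 97/8, M_1 = -55/4, M_2 = 115/8.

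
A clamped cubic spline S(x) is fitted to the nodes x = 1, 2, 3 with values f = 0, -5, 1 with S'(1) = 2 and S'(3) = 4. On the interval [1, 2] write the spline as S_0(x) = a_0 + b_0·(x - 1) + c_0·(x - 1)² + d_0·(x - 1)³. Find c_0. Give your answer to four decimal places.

-18.2500

Write M_i for S''(x_i). With h_i = 1, 1 and divided differences Δ_i = -5, 6, the continuity of S' gives the tridiagonal system
  1·M_0 + 4·M_1 + 1·M_2 = 6(Δ_1 - Δ_0) = 66
Clamped end conditions give two more equations: 2h_0·M_0 + h_0·M_1 = 6(Δ_0 - S'(1)) = -42 and h_1·M_1 + 2h_1·M_2 = 6(S'(3) - Δ_1) = -12.
Solving: M_0 = -73/2, M_1 = 31, M_2 = -43/2.
On [1, 2], with S_0(x) = a_0 + b_0·(x - 1) + c_0·(x - 1)² + d_0·(x - 1)³: c_0 = M_0/2 = -73/4, d_0 = (M_1 - M_0)/(6h_0) = 45/4, b_0 = Δ_0 - h_0(2M_0 + M_1)/6 = 2.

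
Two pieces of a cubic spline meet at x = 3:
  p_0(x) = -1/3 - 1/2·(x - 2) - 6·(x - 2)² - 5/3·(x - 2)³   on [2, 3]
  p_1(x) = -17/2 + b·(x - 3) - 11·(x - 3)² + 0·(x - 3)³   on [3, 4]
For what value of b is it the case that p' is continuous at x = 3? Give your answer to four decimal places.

p_0'(x) = -1/2 - 12·(x - 2) - 5·(x - 2)², so p_0'(3) = -35/2. On the right, p_1'(3) = b, so b = -35/2.

-17.5000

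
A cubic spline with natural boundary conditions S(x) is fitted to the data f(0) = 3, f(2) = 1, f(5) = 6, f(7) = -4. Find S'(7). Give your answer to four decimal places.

Let M_i = S''(x_i). Step sizes h_i = 2, 3, 2; slopes of the chords Δ_i = (y_(i+1) - y_i)/h_i = -1, 5/3, -5.
  2·M_0 + 10·M_1 + 3·M_2 = 6(Δ_1 - Δ_0) = 16
  3·M_1 + 10·M_2 + 2·M_3 = 6(Δ_2 - Δ_1) = -40
Natural end conditions: M_0 = M_3 = 0.
Hence M_0 = 0, M_1 = 40/13, M_2 = -64/13, M_3 = 0.
On [5, 7], S'(x) = b_2 + 2c_2·(x - 5) + 3d_2·(x - 5)² with b_2 = Δ_2 - h_2(2M_2 + M_3)/6 = -67/39, c_2 = M_2/2 = -32/13, d_2 = (M_3 - M_2)/(6h_2) = 16/39. So S'(7) = -259/39.

-6.6410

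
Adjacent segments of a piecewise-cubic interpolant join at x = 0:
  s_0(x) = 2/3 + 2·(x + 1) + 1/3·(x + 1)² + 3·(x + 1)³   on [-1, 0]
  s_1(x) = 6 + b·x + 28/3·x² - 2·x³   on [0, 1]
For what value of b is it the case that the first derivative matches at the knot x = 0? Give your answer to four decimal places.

11.6667

s_0'(x) = 2 + 2/3·(x + 1) + 9·(x + 1)², so s_0'(0) = 35/3. On the right, s_1'(0) = b, so b = 35/3.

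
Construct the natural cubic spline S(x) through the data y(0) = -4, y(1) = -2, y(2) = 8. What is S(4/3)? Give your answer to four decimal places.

0.5926

With σ_i denoting the second derivative at x_i, h_i = 1, 1, and Δ_i = (y_(i+1) − y_i)/h_i = 2, 10:
  1·σ_0 + 4·σ_1 + 1·σ_2 = 6(Δ_1 - Δ_0) = 48
Natural end conditions: σ_0 = σ_2 = 0.
Solving the tridiagonal system: σ_0 = 0, σ_1 = 12, σ_2 = 0.
On [1, 2], S(x) = -2 + 6·(x - 1) + 6·(x - 1)² - 2·(x - 1)³.
With (x - 1) = 1/3: S(4/3) = 16/27.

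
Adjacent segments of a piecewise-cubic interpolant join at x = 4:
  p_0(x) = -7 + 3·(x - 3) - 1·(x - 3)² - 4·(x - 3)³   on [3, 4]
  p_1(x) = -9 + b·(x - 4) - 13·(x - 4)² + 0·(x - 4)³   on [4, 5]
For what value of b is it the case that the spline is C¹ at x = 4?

-11

p_0'(x) = 3 - 2·(x - 3) - 12·(x - 3)², so p_0'(4) = -11. On the right, p_1'(4) = b, so b = -11.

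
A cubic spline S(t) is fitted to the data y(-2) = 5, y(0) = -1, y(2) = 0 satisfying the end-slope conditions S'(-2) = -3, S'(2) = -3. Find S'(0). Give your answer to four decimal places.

Write σ_i for S''(x_i). With h_i = 2, 2 and divided differences Δ_i = -3, 1/2, the continuity of S' gives the tridiagonal system
  2·σ_0 + 8·σ_1 + 2·σ_2 = 6(Δ_1 - Δ_0) = 21
Clamped end conditions give two more equations: 2h_0·σ_0 + h_0·σ_1 = 6(Δ_0 - S'(-2)) = 0 and h_1·σ_1 + 2h_1·σ_2 = 6(S'(2) - Δ_1) = -21.
Solving the tridiagonal system: σ_0 = -21/8, σ_1 = 21/4, σ_2 = -63/8.
On [0, 2], S'(t) = b_1 + 2c_1·t + 3d_1·t² with b_1 = Δ_1 - h_1(2σ_1 + σ_2)/6 = -3/8, c_1 = σ_1/2 = 21/8, d_1 = (σ_2 - σ_1)/(6h_1) = -35/32. So S'(0) = -3/8.

-0.3750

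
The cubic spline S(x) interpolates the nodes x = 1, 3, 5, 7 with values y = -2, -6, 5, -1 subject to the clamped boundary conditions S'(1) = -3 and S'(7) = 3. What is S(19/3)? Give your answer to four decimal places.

-0.2889

Let M_i = S''(x_i). Step sizes h_i = 2, 2, 2; slopes of the chords Δ_i = (y_(i+1) - y_i)/h_i = -2, 11/2, -3.
  2·M_0 + 8·M_1 + 2·M_2 = 6(Δ_1 - Δ_0) = 45
  2·M_1 + 8·M_2 + 2·M_3 = 6(Δ_2 - Δ_1) = -51
Clamped end conditions give two more equations: 2h_0·M_0 + h_0·M_1 = 6(Δ_0 - S'(1)) = 6 and h_2·M_2 + 2h_2·M_3 = 6(S'(7) - Δ_2) = 36.
Hence M_0 = -33/10, M_1 = 48/5, M_2 = -63/5, M_3 = 153/10.
On [5, 7], S(x) = 5 + 3/10·(x - 5) - 63/10·(x - 5)² + 93/40·(x - 5)³.
With (x - 5) = 4/3: S(19/3) = -13/45.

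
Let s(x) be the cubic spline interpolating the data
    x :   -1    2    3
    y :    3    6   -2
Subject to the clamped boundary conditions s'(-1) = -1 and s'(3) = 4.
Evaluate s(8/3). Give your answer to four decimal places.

Put M_i = s'' at the i-th knot. Here h = (3, 1) and Δ = (1, -8), so the interior equations h_(i-1)·M_(i-1) + 2(h_(i-1)+h_i)·M_i + h_i·M_(i+1) = 6(Δ_i − Δ_(i-1)) read
  3·M_0 + 8·M_1 + 1·M_2 = 6(Δ_1 - Δ_0) = -54
Clamped end conditions give two more equations: 2h_0·M_0 + h_0·M_1 = 6(Δ_0 - s'(-1)) = 12 and h_1·M_1 + 2h_1·M_2 = 6(s'(3) - Δ_1) = 72.
Forward elimination and back-substitution give M_0 = 10, M_1 = -16, M_2 = 44.
On [2, 3], s(x) = 6 - 10·(x - 2) - 8·(x - 2)² + 10·(x - 2)³.
With (x - 2) = 2/3: s(8/3) = -34/27.

-1.2593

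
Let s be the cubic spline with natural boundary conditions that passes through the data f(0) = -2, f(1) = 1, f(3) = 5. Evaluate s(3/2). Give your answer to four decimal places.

With M_i denoting the second derivative at x_i, h_i = 1, 2, and Δ_i = (y_(i+1) − y_i)/h_i = 3, 2:
  1·M_0 + 6·M_1 + 2·M_2 = 6(Δ_1 - Δ_0) = -6
Natural end conditions: M_0 = M_2 = 0.
Hence M_0 = 0, M_1 = -1, M_2 = 0.
On [1, 3], s(t) = 1 + 8/3·(t - 1) - 1/2·(t - 1)² + 1/12·(t - 1)³.
With (t - 1) = 1/2: s(3/2) = 71/32.

2.2188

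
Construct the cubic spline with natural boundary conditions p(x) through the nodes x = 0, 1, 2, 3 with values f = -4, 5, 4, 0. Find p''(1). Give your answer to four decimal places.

Write M_i for p''(x_i). With h_i = 1, 1, 1 and divided differences Δ_i = 9, -1, -4, the continuity of p' gives the tridiagonal system
  1·M_0 + 4·M_1 + 1·M_2 = 6(Δ_1 - Δ_0) = -60
  1·M_1 + 4·M_2 + 1·M_3 = 6(Δ_2 - Δ_1) = -18
Natural end conditions: M_0 = M_3 = 0.
Hence M_0 = 0, M_1 = -74/5, M_2 = -4/5, M_3 = 0.

-14.8000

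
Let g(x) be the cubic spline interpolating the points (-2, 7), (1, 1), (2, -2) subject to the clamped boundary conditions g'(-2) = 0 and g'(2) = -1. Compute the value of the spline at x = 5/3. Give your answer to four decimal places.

Write M_i for g''(x_i). With h_i = 3, 1 and divided differences Δ_i = -2, -3, the continuity of g' gives the tridiagonal system
  3·M_0 + 8·M_1 + 1·M_2 = 6(Δ_1 - Δ_0) = -6
Clamped end conditions give two more equations: 2h_0·M_0 + h_0·M_1 = 6(Δ_0 - g'(-2)) = -12 and h_1·M_1 + 2h_1·M_2 = 6(g'(2) - Δ_1) = 12.
Forward elimination and back-substitution give M_0 = -3/2, M_1 = -1, M_2 = 13/2.
On [1, 2], g(x) = 1 - 15/4·(x - 1) - 1/2·(x - 1)² + 5/4·(x - 1)³.
With (x - 1) = 2/3: g(5/3) = -73/54.

-1.3519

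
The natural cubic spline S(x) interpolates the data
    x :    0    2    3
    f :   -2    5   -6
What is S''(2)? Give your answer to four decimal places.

-14.5000

Let M_i = S''(x_i). Step sizes h_i = 2, 1; slopes of the chords Δ_i = (y_(i+1) - y_i)/h_i = 7/2, -11.
  2·M_0 + 6·M_1 + 1·M_2 = 6(Δ_1 - Δ_0) = -87
Natural end conditions: M_0 = M_2 = 0.
Solving the tridiagonal system: M_0 = 0, M_1 = -29/2, M_2 = 0.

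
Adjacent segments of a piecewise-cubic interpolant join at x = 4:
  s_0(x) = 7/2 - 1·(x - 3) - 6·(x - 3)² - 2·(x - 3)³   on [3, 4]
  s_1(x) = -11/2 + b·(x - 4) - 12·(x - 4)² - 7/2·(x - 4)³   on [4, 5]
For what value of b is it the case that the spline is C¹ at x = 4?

s_0'(x) = -1 - 12·(x - 3) - 6·(x - 3)², so s_0'(4) = -19. On the right, s_1'(4) = b, so b = -19.

-19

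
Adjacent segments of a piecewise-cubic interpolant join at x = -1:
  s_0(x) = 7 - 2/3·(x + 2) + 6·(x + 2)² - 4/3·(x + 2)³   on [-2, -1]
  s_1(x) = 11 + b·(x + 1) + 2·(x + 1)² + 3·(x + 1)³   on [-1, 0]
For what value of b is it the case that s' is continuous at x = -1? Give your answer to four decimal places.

7.3333

s_0'(x) = -2/3 + 12·(x + 2) - 4·(x + 2)², so s_0'(-1) = 22/3. On the right, s_1'(-1) = b, so b = 22/3.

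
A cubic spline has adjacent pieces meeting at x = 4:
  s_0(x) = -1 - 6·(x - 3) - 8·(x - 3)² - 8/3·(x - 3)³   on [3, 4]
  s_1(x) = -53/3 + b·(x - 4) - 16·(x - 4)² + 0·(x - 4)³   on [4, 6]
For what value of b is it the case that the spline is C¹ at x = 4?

s_0'(x) = -6 - 16·(x - 3) - 8·(x - 3)², so s_0'(4) = -30. On the right, s_1'(4) = b, so b = -30.

-30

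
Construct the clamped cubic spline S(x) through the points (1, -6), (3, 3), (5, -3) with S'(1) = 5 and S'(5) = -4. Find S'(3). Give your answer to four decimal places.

Let M_i = S''(x_i). Step sizes h_i = 2, 2; slopes of the chords Δ_i = (y_(i+1) - y_i)/h_i = 9/2, -3.
  2·M_0 + 8·M_1 + 2·M_2 = 6(Δ_1 - Δ_0) = -45
Clamped end conditions give two more equations: 2h_0·M_0 + h_0·M_1 = 6(Δ_0 - S'(1)) = -3 and h_1·M_1 + 2h_1·M_2 = 6(S'(5) - Δ_1) = -6.
Hence M_0 = 21/8, M_1 = -27/4, M_2 = 15/8.
On [3, 5], S'(x) = b_1 + 2c_1·(x - 3) + 3d_1·(x - 3)² with b_1 = Δ_1 - h_1(2M_1 + M_2)/6 = 7/8, c_1 = M_1/2 = -27/8, d_1 = (M_2 - M_1)/(6h_1) = 23/32. So S'(3) = 7/8.

0.8750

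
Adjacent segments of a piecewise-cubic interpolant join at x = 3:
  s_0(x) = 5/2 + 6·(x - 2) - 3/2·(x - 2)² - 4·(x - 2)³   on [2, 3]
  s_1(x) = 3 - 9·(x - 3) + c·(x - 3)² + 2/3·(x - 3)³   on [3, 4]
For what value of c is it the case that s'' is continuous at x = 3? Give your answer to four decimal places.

s_0''(x) = -3 - 24·(x - 2), so s_0''(3) = -27. On the right, s_1''(3) = 2c, so c = -27/2.

-13.5000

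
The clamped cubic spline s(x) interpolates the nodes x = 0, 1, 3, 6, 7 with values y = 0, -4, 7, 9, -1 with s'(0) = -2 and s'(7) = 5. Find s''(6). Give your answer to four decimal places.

Put σ_i = s'' at the i-th knot. Here h = (1, 2, 3, 1) and Δ = (-4, 11/2, 2/3, -10), so the interior equations h_(i-1)·σ_(i-1) + 2(h_(i-1)+h_i)·σ_i + h_i·σ_(i+1) = 6(Δ_i − Δ_(i-1)) read
  1·σ_0 + 6·σ_1 + 2·σ_2 = 6(Δ_1 - Δ_0) = 57
  2·σ_1 + 10·σ_2 + 3·σ_3 = 6(Δ_2 - Δ_1) = -29
  3·σ_2 + 8·σ_3 + 1·σ_4 = 6(Δ_3 - Δ_2) = -64
Clamped end conditions give two more equations: 2h_0·σ_0 + h_0·σ_1 = 6(Δ_0 - s'(0)) = -12 and h_3·σ_3 + 2h_3·σ_4 = 6(s'(7) - Δ_3) = 90.
Forward elimination and back-substitution give σ_0 = -2645/222, σ_1 = 1313/111, σ_2 = -457/444, σ_3 = -1045/74, σ_4 = 7705/148.

-14.1216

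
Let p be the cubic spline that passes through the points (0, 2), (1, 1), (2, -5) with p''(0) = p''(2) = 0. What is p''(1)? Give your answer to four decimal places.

-7.5000

Write m_i for p''(x_i). With h_i = 1, 1 and divided differences Δ_i = -1, -6, the continuity of p' gives the tridiagonal system
  1·m_0 + 4·m_1 + 1·m_2 = 6(Δ_1 - Δ_0) = -30
Natural end conditions: m_0 = m_2 = 0.
Hence m_0 = 0, m_1 = -15/2, m_2 = 0.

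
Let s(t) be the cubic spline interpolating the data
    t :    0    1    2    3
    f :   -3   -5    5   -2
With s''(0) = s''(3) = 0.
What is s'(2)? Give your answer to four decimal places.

3.6667

With σ_i denoting the second derivative at x_i, h_i = 1, 1, 1, and Δ_i = (y_(i+1) − y_i)/h_i = -2, 10, -7:
  1·σ_0 + 4·σ_1 + 1·σ_2 = 6(Δ_1 - Δ_0) = 72
  1·σ_1 + 4·σ_2 + 1·σ_3 = 6(Δ_2 - Δ_1) = -102
Natural end conditions: σ_0 = σ_3 = 0.
Solving the tridiagonal system: σ_0 = 0, σ_1 = 26, σ_2 = -32, σ_3 = 0.
On [2, 3], s'(t) = b_2 + 2c_2·(t - 2) + 3d_2·(t - 2)² with b_2 = Δ_2 - h_2(2σ_2 + σ_3)/6 = 11/3, c_2 = σ_2/2 = -16, d_2 = (σ_3 - σ_2)/(6h_2) = 16/3. So s'(2) = 11/3.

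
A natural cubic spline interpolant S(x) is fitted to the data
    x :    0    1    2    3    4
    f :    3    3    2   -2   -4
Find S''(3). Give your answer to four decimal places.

4.3929

Write M_i for S''(x_i). With h_i = 1, 1, 1, 1 and divided differences Δ_i = 0, -1, -4, -2, the continuity of S' gives the tridiagonal system
  1·M_0 + 4·M_1 + 1·M_2 = 6(Δ_1 - Δ_0) = -6
  1·M_1 + 4·M_2 + 1·M_3 = 6(Δ_2 - Δ_1) = -18
  1·M_2 + 4·M_3 + 1·M_4 = 6(Δ_3 - Δ_2) = 12
Natural end conditions: M_0 = M_4 = 0.
Solving: M_0 = 0, M_1 = -3/28, M_2 = -39/7, M_3 = 123/28, M_4 = 0.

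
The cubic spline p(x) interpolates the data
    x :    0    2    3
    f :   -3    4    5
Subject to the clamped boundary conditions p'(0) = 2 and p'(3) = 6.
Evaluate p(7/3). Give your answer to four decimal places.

Write M_i for p''(x_i). With h_i = 2, 1 and divided differences Δ_i = 7/2, 1, the continuity of p' gives the tridiagonal system
  2·M_0 + 6·M_1 + 1·M_2 = 6(Δ_1 - Δ_0) = -15
Clamped end conditions give two more equations: 2h_0·M_0 + h_0·M_1 = 6(Δ_0 - p'(0)) = 9 and h_1·M_1 + 2h_1·M_2 = 6(p'(3) - Δ_1) = 30.
Hence M_0 = 73/12, M_1 = -23/3, M_2 = 113/6.
On [2, 3], p(x) = 4 + 5/12·(x - 2) - 23/6·(x - 2)² + 53/12·(x - 2)³.
With (x - 2) = 1/3: p(7/3) = 314/81.

3.8765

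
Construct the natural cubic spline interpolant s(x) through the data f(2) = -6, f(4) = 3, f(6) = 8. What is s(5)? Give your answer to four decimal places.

Put M_i = s'' at the i-th knot. Here h = (2, 2) and Δ = (9/2, 5/2), so the interior equations h_(i-1)·M_(i-1) + 2(h_(i-1)+h_i)·M_i + h_i·M_(i+1) = 6(Δ_i − Δ_(i-1)) read
  2·M_0 + 8·M_1 + 2·M_2 = 6(Δ_1 - Δ_0) = -12
Natural end conditions: M_0 = M_2 = 0.
Solving: M_0 = 0, M_1 = -3/2, M_2 = 0.
On [4, 6], s(x) = 3 + 7/2·(x - 4) - 3/4·(x - 4)² + 1/8·(x - 4)³.
With (x - 4) = 1: s(5) = 47/8.

5.8750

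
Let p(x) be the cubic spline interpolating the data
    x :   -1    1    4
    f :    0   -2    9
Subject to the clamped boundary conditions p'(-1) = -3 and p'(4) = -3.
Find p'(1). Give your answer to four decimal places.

2.8000

With σ_i denoting the second derivative at x_i, h_i = 2, 3, and Δ_i = (y_(i+1) − y_i)/h_i = -1, 11/3:
  2·σ_0 + 10·σ_1 + 3·σ_2 = 6(Δ_1 - Δ_0) = 28
Clamped end conditions give two more equations: 2h_0·σ_0 + h_0·σ_1 = 6(Δ_0 - p'(-1)) = 12 and h_1·σ_1 + 2h_1·σ_2 = 6(p'(4) - Δ_1) = -40.
Solving: σ_0 = 1/5, σ_1 = 28/5, σ_2 = -142/15.
On [1, 4], p'(x) = b_1 + 2c_1·(x - 1) + 3d_1·(x - 1)² with b_1 = Δ_1 - h_1(2σ_1 + σ_2)/6 = 14/5, c_1 = σ_1/2 = 14/5, d_1 = (σ_2 - σ_1)/(6h_1) = -113/135. So p'(1) = 14/5.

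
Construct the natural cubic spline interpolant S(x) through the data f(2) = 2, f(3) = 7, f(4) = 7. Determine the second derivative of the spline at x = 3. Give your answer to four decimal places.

-7.5000

Put m_i = S'' at the i-th knot. Here h = (1, 1) and Δ = (5, 0), so the interior equations h_(i-1)·m_(i-1) + 2(h_(i-1)+h_i)·m_i + h_i·m_(i+1) = 6(Δ_i − Δ_(i-1)) read
  1·m_0 + 4·m_1 + 1·m_2 = 6(Δ_1 - Δ_0) = -30
Natural end conditions: m_0 = m_2 = 0.
Solving the tridiagonal system: m_0 = 0, m_1 = -15/2, m_2 = 0.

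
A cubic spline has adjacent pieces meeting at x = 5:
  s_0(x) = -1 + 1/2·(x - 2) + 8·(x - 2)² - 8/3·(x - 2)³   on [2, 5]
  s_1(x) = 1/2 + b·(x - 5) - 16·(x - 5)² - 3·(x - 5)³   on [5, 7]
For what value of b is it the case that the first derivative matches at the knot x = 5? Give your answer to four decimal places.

s_0'(x) = 1/2 + 16·(x - 2) - 8·(x - 2)², so s_0'(5) = -47/2. On the right, s_1'(5) = b, so b = -47/2.

-23.5000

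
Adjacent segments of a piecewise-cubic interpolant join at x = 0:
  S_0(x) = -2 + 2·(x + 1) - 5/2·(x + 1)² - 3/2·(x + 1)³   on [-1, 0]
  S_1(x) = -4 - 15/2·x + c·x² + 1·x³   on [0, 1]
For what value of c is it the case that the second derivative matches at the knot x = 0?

-7

S_0''(x) = -5 - 9·(x + 1), so S_0''(0) = -14. On the right, S_1''(0) = 2c, so c = -7.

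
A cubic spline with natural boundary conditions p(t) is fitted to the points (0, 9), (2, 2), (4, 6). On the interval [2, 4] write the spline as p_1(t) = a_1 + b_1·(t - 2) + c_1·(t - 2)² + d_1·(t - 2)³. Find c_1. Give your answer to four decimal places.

2.0625

Let σ_i = p''(x_i). Step sizes h_i = 2, 2; slopes of the chords Δ_i = (y_(i+1) - y_i)/h_i = -7/2, 2.
  2·σ_0 + 8·σ_1 + 2·σ_2 = 6(Δ_1 - Δ_0) = 33
Natural end conditions: σ_0 = σ_2 = 0.
Solving the tridiagonal system: σ_0 = 0, σ_1 = 33/8, σ_2 = 0.
On [2, 4], with p_1(t) = a_1 + b_1·(t - 2) + c_1·(t - 2)² + d_1·(t - 2)³: c_1 = σ_1/2 = 33/16, d_1 = (σ_2 - σ_1)/(6h_1) = -11/32, b_1 = Δ_1 - h_1(2σ_1 + σ_2)/6 = -3/4.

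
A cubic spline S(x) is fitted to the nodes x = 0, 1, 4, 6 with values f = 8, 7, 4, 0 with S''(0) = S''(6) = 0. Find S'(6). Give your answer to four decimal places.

-2.2254

Write M_i for S''(x_i). With h_i = 1, 3, 2 and divided differences Δ_i = -1, -1, -2, the continuity of S' gives the tridiagonal system
  1·M_0 + 8·M_1 + 3·M_2 = 6(Δ_1 - Δ_0) = 0
  3·M_1 + 10·M_2 + 2·M_3 = 6(Δ_2 - Δ_1) = -6
Natural end conditions: M_0 = M_3 = 0.
Solving the tridiagonal system: M_0 = 0, M_1 = 18/71, M_2 = -48/71, M_3 = 0.
On [4, 6], S'(x) = b_2 + 2c_2·(x - 4) + 3d_2·(x - 4)² with b_2 = Δ_2 - h_2(2M_2 + M_3)/6 = -110/71, c_2 = M_2/2 = -24/71, d_2 = (M_3 - M_2)/(6h_2) = 4/71. So S'(6) = -158/71.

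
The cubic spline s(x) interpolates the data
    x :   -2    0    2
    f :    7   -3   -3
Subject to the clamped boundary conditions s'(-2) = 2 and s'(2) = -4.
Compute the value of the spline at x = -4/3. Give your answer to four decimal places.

5.4815

With σ_i denoting the second derivative at x_i, h_i = 2, 2, and Δ_i = (y_(i+1) − y_i)/h_i = -5, 0:
  2·σ_0 + 8·σ_1 + 2·σ_2 = 6(Δ_1 - Δ_0) = 30
Clamped end conditions give two more equations: 2h_0·σ_0 + h_0·σ_1 = 6(Δ_0 - s'(-2)) = -42 and h_1·σ_1 + 2h_1·σ_2 = 6(s'(2) - Δ_1) = -24.
Forward elimination and back-substitution give σ_0 = -63/4, σ_1 = 21/2, σ_2 = -45/4.
On [-2, 0], s(x) = 7 + 2·(x + 2) - 63/8·(x + 2)² + 35/16·(x + 2)³.
With (x + 2) = 2/3: s(-4/3) = 148/27.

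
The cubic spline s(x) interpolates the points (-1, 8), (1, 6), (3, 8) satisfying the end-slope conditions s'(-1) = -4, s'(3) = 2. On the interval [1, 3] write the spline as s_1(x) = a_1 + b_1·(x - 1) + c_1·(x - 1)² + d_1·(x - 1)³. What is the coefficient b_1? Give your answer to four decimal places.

Write σ_i for s''(x_i). With h_i = 2, 2 and divided differences Δ_i = -1, 1, the continuity of s' gives the tridiagonal system
  2·σ_0 + 8·σ_1 + 2·σ_2 = 6(Δ_1 - Δ_0) = 12
Clamped end conditions give two more equations: 2h_0·σ_0 + h_0·σ_1 = 6(Δ_0 - s'(-1)) = 18 and h_1·σ_1 + 2h_1·σ_2 = 6(s'(3) - Δ_1) = 6.
Solving: σ_0 = 9/2, σ_1 = 0, σ_2 = 3/2.
On [1, 3], with s_1(x) = a_1 + b_1·(x - 1) + c_1·(x - 1)² + d_1·(x - 1)³: c_1 = σ_1/2 = 0, d_1 = (σ_2 - σ_1)/(6h_1) = 1/8, b_1 = Δ_1 - h_1(2σ_1 + σ_2)/6 = 1/2.

0.5000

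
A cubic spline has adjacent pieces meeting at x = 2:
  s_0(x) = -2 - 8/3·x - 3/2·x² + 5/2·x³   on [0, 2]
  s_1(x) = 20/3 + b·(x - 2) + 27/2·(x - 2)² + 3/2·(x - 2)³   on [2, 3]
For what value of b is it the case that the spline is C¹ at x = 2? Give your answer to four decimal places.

21.3333

s_0'(x) = -8/3 - 3·x + 15/2·x², so s_0'(2) = 64/3. On the right, s_1'(2) = b, so b = 64/3.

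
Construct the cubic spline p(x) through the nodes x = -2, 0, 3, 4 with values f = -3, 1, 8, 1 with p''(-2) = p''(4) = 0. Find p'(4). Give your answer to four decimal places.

Write M_i for p''(x_i). With h_i = 2, 3, 1 and divided differences Δ_i = 2, 7/3, -7, the continuity of p' gives the tridiagonal system
  2·M_0 + 10·M_1 + 3·M_2 = 6(Δ_1 - Δ_0) = 2
  3·M_1 + 8·M_2 + 1·M_3 = 6(Δ_2 - Δ_1) = -56
Natural end conditions: M_0 = M_3 = 0.
Hence M_0 = 0, M_1 = 184/71, M_2 = -566/71, M_3 = 0.
On [3, 4], p'(x) = b_2 + 2c_2·(x - 3) + 3d_2·(x - 3)² with b_2 = Δ_2 - h_2(2M_2 + M_3)/6 = -925/213, c_2 = M_2/2 = -283/71, d_2 = (M_3 - M_2)/(6h_2) = 283/213. So p'(4) = -1774/213.

-8.3286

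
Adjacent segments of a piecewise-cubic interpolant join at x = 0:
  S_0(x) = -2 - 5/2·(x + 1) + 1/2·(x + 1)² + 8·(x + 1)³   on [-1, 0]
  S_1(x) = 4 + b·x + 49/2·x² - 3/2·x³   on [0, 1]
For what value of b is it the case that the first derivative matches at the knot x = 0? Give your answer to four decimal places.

S_0'(x) = -5/2 + 1·(x + 1) + 24·(x + 1)², so S_0'(0) = 45/2. On the right, S_1'(0) = b, so b = 45/2.

22.5000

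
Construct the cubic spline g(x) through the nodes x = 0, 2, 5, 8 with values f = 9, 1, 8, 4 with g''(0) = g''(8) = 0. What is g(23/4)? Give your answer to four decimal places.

With σ_i denoting the second derivative at x_i, h_i = 2, 3, 3, and Δ_i = (y_(i+1) − y_i)/h_i = -4, 7/3, -4/3:
  2·σ_0 + 10·σ_1 + 3·σ_2 = 6(Δ_1 - Δ_0) = 38
  3·σ_1 + 12·σ_2 + 3·σ_3 = 6(Δ_2 - Δ_1) = -22
Natural end conditions: σ_0 = σ_3 = 0.
Solving the tridiagonal system: σ_0 = 0, σ_1 = 174/37, σ_2 = -334/111, σ_3 = 0.
On [5, 8], g(x) = 8 + 62/37·(x - 5) - 167/111·(x - 5)² + 167/999·(x - 5)³.
With (x - 5) = 3/4: g(23/4) = 20083/2368.

8.4810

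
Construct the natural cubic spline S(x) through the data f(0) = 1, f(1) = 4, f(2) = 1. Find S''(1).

Put σ_i = S'' at the i-th knot. Here h = (1, 1) and Δ = (3, -3), so the interior equations h_(i-1)·σ_(i-1) + 2(h_(i-1)+h_i)·σ_i + h_i·σ_(i+1) = 6(Δ_i − Δ_(i-1)) read
  1·σ_0 + 4·σ_1 + 1·σ_2 = 6(Δ_1 - Δ_0) = -36
Natural end conditions: σ_0 = σ_2 = 0.
Solving the tridiagonal system: σ_0 = 0, σ_1 = -9, σ_2 = 0.

-9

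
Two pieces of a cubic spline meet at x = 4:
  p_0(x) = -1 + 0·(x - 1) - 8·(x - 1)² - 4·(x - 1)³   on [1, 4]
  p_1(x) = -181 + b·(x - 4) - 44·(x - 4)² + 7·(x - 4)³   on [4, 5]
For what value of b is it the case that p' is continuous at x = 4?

p_0'(x) = 0 - 16·(x - 1) - 12·(x - 1)², so p_0'(4) = -156. On the right, p_1'(4) = b, so b = -156.

-156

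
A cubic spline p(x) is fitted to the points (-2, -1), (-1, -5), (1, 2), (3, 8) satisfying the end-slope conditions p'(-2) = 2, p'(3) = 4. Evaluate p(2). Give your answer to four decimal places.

Put M_i = p'' at the i-th knot. Here h = (1, 2, 2) and Δ = (-4, 7/2, 3), so the interior equations h_(i-1)·M_(i-1) + 2(h_(i-1)+h_i)·M_i + h_i·M_(i+1) = 6(Δ_i − Δ_(i-1)) read
  1·M_0 + 6·M_1 + 2·M_2 = 6(Δ_1 - Δ_0) = 45
  2·M_1 + 8·M_2 + 2·M_3 = 6(Δ_2 - Δ_1) = -3
Clamped end conditions give two more equations: 2h_0·M_0 + h_0·M_1 = 6(Δ_0 - p'(-2)) = -36 and h_2·M_2 + 2h_2·M_3 = 6(p'(3) - Δ_2) = 6.
Solving the tridiagonal system: M_0 = -565/23, M_1 = 302/23, M_2 = -106/23, M_3 = 175/46.
On [1, 3], p(x) = 2 + 221/46·(x - 1) - 53/23·(x - 1)² + 129/184·(x - 1)³.
With (x - 1) = 1: p(2) = 957/184.

5.2011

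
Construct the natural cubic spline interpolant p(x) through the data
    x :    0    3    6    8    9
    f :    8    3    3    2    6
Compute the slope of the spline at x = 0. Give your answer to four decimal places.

Put σ_i = p'' at the i-th knot. Here h = (3, 3, 2, 1) and Δ = (-5/3, 0, -1/2, 4), so the interior equations h_(i-1)·σ_(i-1) + 2(h_(i-1)+h_i)·σ_i + h_i·σ_(i+1) = 6(Δ_i − Δ_(i-1)) read
  3·σ_0 + 12·σ_1 + 3·σ_2 = 6(Δ_1 - Δ_0) = 10
  3·σ_1 + 10·σ_2 + 2·σ_3 = 6(Δ_2 - Δ_1) = -3
  2·σ_2 + 6·σ_3 + 1·σ_4 = 6(Δ_3 - Δ_2) = 27
Natural end conditions: σ_0 = σ_4 = 0.
Forward elimination and back-substitution give σ_0 = 0, σ_1 = 388/309, σ_2 = -174/103, σ_3 = 1043/206, σ_4 = 0.
On [0, 3], p'(x) = b_0 + 2c_0·x + 3d_0·x² with b_0 = Δ_0 - h_0(2σ_0 + σ_1)/6 = -709/309, c_0 = σ_0/2 = 0, d_0 = (σ_1 - σ_0)/(6h_0) = 194/2781. So p'(0) = -709/309.

-2.2945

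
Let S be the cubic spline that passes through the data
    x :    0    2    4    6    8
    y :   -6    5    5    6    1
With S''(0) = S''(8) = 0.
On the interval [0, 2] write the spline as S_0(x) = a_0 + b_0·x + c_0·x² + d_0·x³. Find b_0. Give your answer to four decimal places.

7.0625

Let M_i = S''(x_i). Step sizes h_i = 2, 2, 2, 2; slopes of the chords Δ_i = (y_(i+1) - y_i)/h_i = 11/2, 0, 1/2, -5/2.
  2·M_0 + 8·M_1 + 2·M_2 = 6(Δ_1 - Δ_0) = -33
  2·M_1 + 8·M_2 + 2·M_3 = 6(Δ_2 - Δ_1) = 3
  2·M_2 + 8·M_3 + 2·M_4 = 6(Δ_3 - Δ_2) = -18
Natural end conditions: M_0 = M_4 = 0.
Solving the tridiagonal system: M_0 = 0, M_1 = -75/16, M_2 = 9/4, M_3 = -45/16, M_4 = 0.
On [0, 2], with S_0(x) = a_0 + b_0·x + c_0·x² + d_0·x³: c_0 = M_0/2 = 0, d_0 = (M_1 - M_0)/(6h_0) = -25/64, b_0 = Δ_0 - h_0(2M_0 + M_1)/6 = 113/16.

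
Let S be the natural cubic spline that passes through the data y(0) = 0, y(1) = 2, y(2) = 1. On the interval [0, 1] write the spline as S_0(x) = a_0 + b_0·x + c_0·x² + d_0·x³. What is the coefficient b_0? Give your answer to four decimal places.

2.7500

Let σ_i = S''(x_i). Step sizes h_i = 1, 1; slopes of the chords Δ_i = (y_(i+1) - y_i)/h_i = 2, -1.
  1·σ_0 + 4·σ_1 + 1·σ_2 = 6(Δ_1 - Δ_0) = -18
Natural end conditions: σ_0 = σ_2 = 0.
Forward elimination and back-substitution give σ_0 = 0, σ_1 = -9/2, σ_2 = 0.
On [0, 1], with S_0(x) = a_0 + b_0·x + c_0·x² + d_0·x³: c_0 = σ_0/2 = 0, d_0 = (σ_1 - σ_0)/(6h_0) = -3/4, b_0 = Δ_0 - h_0(2σ_0 + σ_1)/6 = 11/4.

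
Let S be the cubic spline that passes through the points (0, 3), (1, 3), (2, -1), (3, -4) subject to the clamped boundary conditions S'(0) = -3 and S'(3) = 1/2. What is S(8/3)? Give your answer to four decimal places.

-3.6765

With M_i denoting the second derivative at x_i, h_i = 1, 1, 1, and Δ_i = (y_(i+1) − y_i)/h_i = 0, -4, -3:
  1·M_0 + 4·M_1 + 1·M_2 = 6(Δ_1 - Δ_0) = -24
  1·M_1 + 4·M_2 + 1·M_3 = 6(Δ_2 - Δ_1) = 6
Clamped end conditions give two more equations: 2h_0·M_0 + h_0·M_1 = 6(Δ_0 - S'(0)) = 18 and h_2·M_2 + 2h_2·M_3 = 6(S'(3) - Δ_2) = 21.
Forward elimination and back-substitution give M_0 = 209/15, M_1 = -148/15, M_2 = 23/15, M_3 = 146/15.
On [2, 3], S(x) = -1 - 77/15·(x - 2) + 23/30·(x - 2)² + 41/30·(x - 2)³.
With (x - 2) = 2/3: S(8/3) = -1489/405.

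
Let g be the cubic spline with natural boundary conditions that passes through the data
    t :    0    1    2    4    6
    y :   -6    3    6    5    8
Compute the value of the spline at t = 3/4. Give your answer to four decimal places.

Let M_i = g''(x_i). Step sizes h_i = 1, 1, 2, 2; slopes of the chords Δ_i = (y_(i+1) - y_i)/h_i = 9, 3, -1/2, 3/2.
  1·M_0 + 4·M_1 + 1·M_2 = 6(Δ_1 - Δ_0) = -36
  1·M_1 + 6·M_2 + 2·M_3 = 6(Δ_2 - Δ_1) = -21
  2·M_2 + 8·M_3 + 2·M_4 = 6(Δ_3 - Δ_2) = 12
Natural end conditions: M_0 = M_4 = 0.
Forward elimination and back-substitution give M_0 = 0, M_1 = -58/7, M_2 = -20/7, M_3 = 31/14, M_4 = 0.
On [0, 1], g(t) = -6 + 218/21·t + 0·t² - 29/21·t³.
With t = 3/4: g(3/4) = 77/64.

1.2031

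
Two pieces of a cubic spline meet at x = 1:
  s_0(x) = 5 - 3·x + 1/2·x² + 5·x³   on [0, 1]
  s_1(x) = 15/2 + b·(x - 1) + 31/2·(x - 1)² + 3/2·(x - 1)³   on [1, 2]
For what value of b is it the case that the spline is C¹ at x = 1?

13

s_0'(x) = -3 + 1·x + 15·x², so s_0'(1) = 13. On the right, s_1'(1) = b, so b = 13.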